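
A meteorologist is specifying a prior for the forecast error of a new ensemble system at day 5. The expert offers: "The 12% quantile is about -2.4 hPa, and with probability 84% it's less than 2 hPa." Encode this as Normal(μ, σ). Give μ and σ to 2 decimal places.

μ = -0.02, σ = 2.03

The p-quantile of Normal(μ,σ) is μ + z_p·σ, with z_{0.12} = -1.175 and z_{0.84} = 0.9945.
Eliminate σ: μ = (z₂·x₁ − z₁·x₂)/(z₂ − z₁) = (0.9945·-2.4 − (-1.175)·2)/2.169 = -0.02.
Then σ = (x₂ − x₁)/(z₂ − z₁) = (2 − -2.4)/2.169 = 2.03.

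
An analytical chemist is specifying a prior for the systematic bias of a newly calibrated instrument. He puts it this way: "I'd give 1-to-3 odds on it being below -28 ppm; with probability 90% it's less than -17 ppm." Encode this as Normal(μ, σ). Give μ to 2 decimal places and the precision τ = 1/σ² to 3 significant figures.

μ = -24.21, τ = 0.0316

For Normal(μ,σ), the p-quantile is μ + z_p·σ. Here z_{0.25} = -0.6745, z_{0.9} = 1.282.
So -28 = μ − 0.6745σ and -17 = μ + 1.282σ.
Subtracting: σ = (-17 − -28)/(1.282 − (-0.6745)) = 5.62.
Then μ = -28 − (-0.6745)·5.62 = -24.21.
Precision τ = 1/σ² = 1/5.624² = 0.0316.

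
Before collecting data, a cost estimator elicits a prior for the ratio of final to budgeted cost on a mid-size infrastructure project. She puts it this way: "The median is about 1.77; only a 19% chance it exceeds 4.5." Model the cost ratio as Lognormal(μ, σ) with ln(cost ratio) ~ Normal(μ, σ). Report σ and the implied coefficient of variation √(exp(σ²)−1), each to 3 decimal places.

σ ≈ 1.063, CV ≈ 1.447

If T ~ Lognormal(μ,σ) then ln T ~ Normal(μ,σ), so the p-quantile of ln T is μ + z_p·σ.
ln(1.77) = 0.571 and ln(4.5) = 1.504; z_{0.5} = 0, z_{0.81} = 0.8779.
σ = (1.504 − 0.571)/(0.8779 − (0)) = 1.063.
μ = 0.571 − (0)·1.063 = 0.571.
CV = √(exp(σ²)−1) = √(exp(1.1297)−1) = 1.447.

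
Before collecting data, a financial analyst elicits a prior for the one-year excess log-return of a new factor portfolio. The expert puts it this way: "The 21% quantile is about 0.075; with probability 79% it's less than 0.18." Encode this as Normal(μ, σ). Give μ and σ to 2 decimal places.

The p-quantile of Normal(μ,σ) is μ + z_p·σ, with z_{0.21} = -0.8064 and z_{0.79} = 0.8064.
Eliminate σ: μ = (z₂·x₁ − z₁·x₂)/(z₂ − z₁) = (0.8064·0.075 − (-0.8064)·0.18)/1.613 = 0.13.
Then σ = (x₂ − x₁)/(z₂ − z₁) = (0.18 − 0.075)/1.613 = 0.07.

μ = 0.13, σ = 0.07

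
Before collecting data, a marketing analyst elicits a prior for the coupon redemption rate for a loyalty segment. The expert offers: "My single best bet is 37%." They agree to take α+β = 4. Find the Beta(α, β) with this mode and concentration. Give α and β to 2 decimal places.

For α,β > 1 the Beta mode is (α−1)/(α+β−2). With α+β = 4, the mode is (α−1)/2.
Set (α−1)/2 = 0.37 → α = 1 + 0.37·2 = 1.74.
β = 4 − α = 2.26.

α = 1.74, β = 2.26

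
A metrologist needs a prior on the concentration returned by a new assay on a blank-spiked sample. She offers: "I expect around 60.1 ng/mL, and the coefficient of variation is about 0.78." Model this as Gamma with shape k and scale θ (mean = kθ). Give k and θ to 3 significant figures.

For Gamma(k, scale θ): mean = kθ, variance = kθ², so CV = 1/√k.
CV = 0.78, hence k = 1/CV² = 1.64.
Then θ = mean/k = 60.1/1.64 = 36.6.

k ≈ 1.64, θ ≈ 36.6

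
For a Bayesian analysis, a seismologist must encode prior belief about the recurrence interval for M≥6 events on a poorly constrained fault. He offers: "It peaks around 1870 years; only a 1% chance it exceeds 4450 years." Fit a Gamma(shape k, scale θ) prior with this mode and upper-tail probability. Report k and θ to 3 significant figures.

Gamma(k,θ) with k>1 has mode (k−1)θ, so θ = 1870/(k−1).
Need P(X < 4450) = 0.99 with θ tied to k this way. Start at k = 2, θ = 1870: P(X<4450) ≈ 0.687.
Too low — raise k to concentrate. Iterating converges to k ≈ 7.31.
Then θ = 1870/(7.31−1) ≈ 296.

k ≈ 7.31, θ ≈ 296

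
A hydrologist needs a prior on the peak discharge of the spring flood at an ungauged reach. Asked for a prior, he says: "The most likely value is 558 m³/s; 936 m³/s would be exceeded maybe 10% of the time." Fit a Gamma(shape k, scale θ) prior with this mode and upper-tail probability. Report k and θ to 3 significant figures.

k ≈ 8.06, θ ≈ 79

Gamma(k,θ) with k>1 has mode (k−1)θ, so θ = 558/(k−1).
Need P(X < 936) = 0.9 with θ tied to k this way. Start at k = 2, θ = 558: P(X<936) ≈ 0.500.
Too low — raise k to concentrate. Iterating converges to k ≈ 8.06.
Then θ = 558/(8.06−1) ≈ 79.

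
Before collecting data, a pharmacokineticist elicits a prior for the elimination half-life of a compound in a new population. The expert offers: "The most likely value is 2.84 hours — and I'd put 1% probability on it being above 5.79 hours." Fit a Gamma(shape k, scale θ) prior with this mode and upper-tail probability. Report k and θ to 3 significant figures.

Gamma(k,θ) with k>1 has mode (k−1)θ, so θ = 2.84/(k−1).
Need P(X < 5.79) = 0.99 with θ tied to k this way. Start at k = 2, θ = 2.84: P(X<5.79) ≈ 0.604.
Too low — raise k to concentrate. Iterating converges to k ≈ 10.6.
Then θ = 2.84/(10.6−1) ≈ 0.294.

k ≈ 10.6, θ ≈ 0.294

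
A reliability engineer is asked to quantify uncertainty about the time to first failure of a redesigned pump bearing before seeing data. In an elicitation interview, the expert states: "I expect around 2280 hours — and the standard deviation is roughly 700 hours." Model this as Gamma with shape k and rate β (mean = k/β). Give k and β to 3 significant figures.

For Gamma(k, rate β): mean = k/β, variance = k/β², so CV = 1/√k.
CV = SD/mean = 700/2280 = 0.307, hence k = 1/CV² = 10.6.
Then β = k/mean = 10.6/2280 = 0.00465.

k ≈ 10.6, β ≈ 0.00465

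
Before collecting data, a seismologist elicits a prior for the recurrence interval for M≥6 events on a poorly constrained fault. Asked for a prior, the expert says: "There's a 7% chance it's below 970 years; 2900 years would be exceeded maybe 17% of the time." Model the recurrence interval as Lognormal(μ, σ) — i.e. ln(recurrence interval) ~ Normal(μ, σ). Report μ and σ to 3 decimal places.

If T ~ Lognormal(μ,σ) then ln T ~ Normal(μ,σ), so the p-quantile of ln T is μ + z_p·σ.
ln(970) = 6.877 and ln(2900) = 7.972; z_{0.07} = -1.476, z_{0.83} = 0.9542.
σ = (7.972 − 6.877)/(0.9542 − (-1.476)) = 0.451.
μ = 6.877 − (-1.476)·0.451 = 7.542.

μ ≈ 7.542, σ ≈ 0.451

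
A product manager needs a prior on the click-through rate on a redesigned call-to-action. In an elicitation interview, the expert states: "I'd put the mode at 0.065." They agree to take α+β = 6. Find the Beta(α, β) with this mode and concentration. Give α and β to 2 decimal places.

α = 1.26, β = 4.74

For α,β > 1 the Beta mode is (α−1)/(α+β−2). With α+β = 6, the mode is (α−1)/4.
Set (α−1)/4 = 0.065 → α = 1 + 0.065·4 = 1.26.
β = 6 − α = 4.74.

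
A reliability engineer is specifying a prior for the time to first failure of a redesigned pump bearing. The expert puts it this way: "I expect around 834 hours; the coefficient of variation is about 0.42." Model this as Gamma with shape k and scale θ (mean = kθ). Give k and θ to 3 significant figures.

For Gamma(k, scale θ): mean = kθ, variance = kθ², so CV = 1/√k.
CV = 0.42, hence k = 1/CV² = 5.67.
Then θ = mean/k = 834/5.67 = 147.

k ≈ 5.67, θ ≈ 147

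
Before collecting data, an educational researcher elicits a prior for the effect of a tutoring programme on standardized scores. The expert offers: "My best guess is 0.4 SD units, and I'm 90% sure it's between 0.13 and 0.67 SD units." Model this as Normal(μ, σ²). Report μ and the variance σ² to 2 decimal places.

μ = 0.40, σ² = 0.03

A symmetric 90% interval runs μ ± z·σ with z = 1.645.
Half-width = 0.27, so σ = 0.27/1.645 = 0.164 and σ² = 0.03.
μ is the stated best guess, 0.40.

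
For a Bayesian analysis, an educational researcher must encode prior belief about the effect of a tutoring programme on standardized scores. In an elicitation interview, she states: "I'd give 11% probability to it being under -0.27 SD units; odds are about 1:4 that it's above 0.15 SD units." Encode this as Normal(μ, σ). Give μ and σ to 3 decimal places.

μ = -0.021, σ = 0.203

The p-quantile of Normal(μ,σ) is μ + z_p·σ, with z_{0.11} = -1.227 and z_{0.8} = 0.8416.
Eliminate σ: μ = (z₂·x₁ − z₁·x₂)/(z₂ − z₁) = (0.8416·-0.27 − (-1.227)·0.15)/2.068 = -0.021.
Then σ = (x₂ − x₁)/(z₂ − z₁) = (0.15 − -0.27)/2.068 = 0.203.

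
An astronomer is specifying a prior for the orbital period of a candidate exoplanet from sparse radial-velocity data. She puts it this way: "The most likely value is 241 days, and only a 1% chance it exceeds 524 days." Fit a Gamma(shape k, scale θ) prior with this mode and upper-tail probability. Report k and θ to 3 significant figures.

k ≈ 9.01, θ ≈ 30.1

Gamma(k,θ) with k>1 has mode (k−1)θ, so θ = 241/(k−1).
Need P(X < 524) = 0.99 with θ tied to k this way. Start at k = 2, θ = 241: P(X<524) ≈ 0.639.
Too low — raise k to concentrate. Iterating converges to k ≈ 9.01.
Then θ = 241/(9.01−1) ≈ 30.1.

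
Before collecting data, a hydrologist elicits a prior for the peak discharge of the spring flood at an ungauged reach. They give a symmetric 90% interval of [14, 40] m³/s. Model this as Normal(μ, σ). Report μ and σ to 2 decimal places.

A symmetric 90% interval runs μ ± z·σ with z = 1.645.
Half-width = 13, so σ = 13/1.645 = 7.90.
μ is the interval midpoint, 27.00.

μ = 27.00, σ = 7.90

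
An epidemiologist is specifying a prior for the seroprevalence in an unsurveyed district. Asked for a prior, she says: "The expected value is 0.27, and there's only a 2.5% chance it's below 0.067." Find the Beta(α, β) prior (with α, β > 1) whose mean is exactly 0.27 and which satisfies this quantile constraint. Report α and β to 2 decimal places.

With mean 0.27 fixed, write α = 0.27s, β = 0.73s where s = α+β.
Need P(θ < 0.067) = 0.025 under Beta(0.27s, 0.73s). Normal approximation: (q−m)/√(m(1−m)/s) ≈ z_{0.025} = -1.96, so s ≈ 0.27·0.73·(-1.96)²/(0.067−0.27)² = 18.4.
At s = 18.4: P(θ<0.067) ≈ 0.005. Adjusting to match 0.025 gives s ≈ 11.29.
So α = 0.27·11.29 ≈ 3.05, β = 0.73·11.29 ≈ 8.24.

α ≈ 3.05, β ≈ 8.24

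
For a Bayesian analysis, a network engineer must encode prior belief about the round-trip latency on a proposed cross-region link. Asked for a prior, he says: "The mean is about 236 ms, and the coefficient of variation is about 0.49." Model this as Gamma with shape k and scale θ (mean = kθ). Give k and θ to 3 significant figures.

k ≈ 4.16, θ ≈ 56.7

For Gamma(k, scale θ): mean = kθ, variance = kθ², so CV = 1/√k.
CV = 0.49, hence k = 1/CV² = 4.16.
Then θ = mean/k = 236/4.16 = 56.7.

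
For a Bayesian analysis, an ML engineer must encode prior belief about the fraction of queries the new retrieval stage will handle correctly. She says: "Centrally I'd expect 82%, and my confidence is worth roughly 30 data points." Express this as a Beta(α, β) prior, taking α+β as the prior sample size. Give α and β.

Under the effective-sample-size interpretation, Beta(α, β) has prior mean α/(α+β) and prior sample size α+β.
So α+β = 30 and α/(α+β) = 0.82, giving α = 0.82·30 = 24.6 and β = 30 − 24.6 = 5.4.

α = 24.6, β = 5.4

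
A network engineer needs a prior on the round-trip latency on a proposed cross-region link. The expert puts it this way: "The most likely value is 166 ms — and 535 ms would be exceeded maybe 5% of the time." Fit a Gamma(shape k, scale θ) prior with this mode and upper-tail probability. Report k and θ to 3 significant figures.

k ≈ 2.91, θ ≈ 86.8

Gamma(k,θ) with k>1 has mode (k−1)θ, so θ = 166/(k−1).
Need P(X < 535) = 0.95 with θ tied to k this way. Start at k = 2, θ = 166: P(X<535) ≈ 0.832.
Too low — raise k to concentrate. Iterating converges to k ≈ 2.91.
Then θ = 166/(2.91−1) ≈ 86.8.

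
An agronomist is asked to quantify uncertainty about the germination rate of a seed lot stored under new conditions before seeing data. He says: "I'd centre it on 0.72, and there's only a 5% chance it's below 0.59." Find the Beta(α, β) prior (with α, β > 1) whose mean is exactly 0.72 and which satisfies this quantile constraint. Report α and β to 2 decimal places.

α ≈ 25.25, β ≈ 9.82

With mean 0.72 fixed, write α = 0.72s, β = 0.28s where s = α+β.
Need P(θ < 0.59) = 0.05 under Beta(0.72s, 0.28s). Normal approximation: (q−m)/√(m(1−m)/s) ≈ z_{0.05} = -1.64, so s ≈ 0.72·0.28·(-1.64)²/(0.59−0.72)² = 32.3.
At s = 32.3: P(θ<0.59) ≈ 0.057. Adjusting to match 0.05 gives s ≈ 35.08.
So α = 0.72·35.08 ≈ 25.25, β = 0.28·35.08 ≈ 9.82.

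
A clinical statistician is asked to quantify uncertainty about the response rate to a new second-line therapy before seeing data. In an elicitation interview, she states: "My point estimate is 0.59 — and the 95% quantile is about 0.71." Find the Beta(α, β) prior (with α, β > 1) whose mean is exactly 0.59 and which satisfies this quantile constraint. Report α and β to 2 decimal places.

With mean 0.59 fixed, write α = 0.59s, β = 0.41s where s = α+β.
Need P(θ < 0.71) = 0.95 under Beta(0.59s, 0.41s). Normal approximation: (q−m)/√(m(1−m)/s) ≈ z_{0.95} = 1.64, so s ≈ 0.59·0.41·(1.64)²/(0.71−0.59)² = 45.4.
At s = 45.4: P(θ<0.71) ≈ 0.955. Adjusting to match 0.95 gives s ≈ 42.76.
So α = 0.59·42.76 ≈ 25.23, β = 0.41·42.76 ≈ 17.53.

α ≈ 25.23, β ≈ 17.53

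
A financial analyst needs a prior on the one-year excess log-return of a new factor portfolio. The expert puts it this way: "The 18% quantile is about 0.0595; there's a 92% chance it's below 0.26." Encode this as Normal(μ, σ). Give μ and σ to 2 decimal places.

μ = 0.14, σ = 0.09

The p-quantile of Normal(μ,σ) is μ + z_p·σ, with z_{0.18} = -0.9154 and z_{0.92} = 1.405.
Eliminate σ: μ = (z₂·x₁ − z₁·x₂)/(z₂ − z₁) = (1.405·0.0595 − (-0.9154)·0.26)/2.32 = 0.14.
Then σ = (x₂ − x₁)/(z₂ − z₁) = (0.26 − 0.0595)/2.32 = 0.09.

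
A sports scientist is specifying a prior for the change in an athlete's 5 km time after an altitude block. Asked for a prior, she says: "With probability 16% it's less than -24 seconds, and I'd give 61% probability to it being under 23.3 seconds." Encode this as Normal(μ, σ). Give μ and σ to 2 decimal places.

For Normal(μ,σ), the p-quantile is μ + z_p·σ. Here z_{0.16} = -0.9945, z_{0.61} = 0.2793.
So -24 = μ − 0.9945σ and 23.3 = μ + 0.2793σ.
Subtracting: σ = (23.3 − -24)/(0.2793 − (-0.9945)) = 37.13.
Then μ = -24 − (-0.9945)·37.13 = 12.93.

μ = 12.93, σ = 37.13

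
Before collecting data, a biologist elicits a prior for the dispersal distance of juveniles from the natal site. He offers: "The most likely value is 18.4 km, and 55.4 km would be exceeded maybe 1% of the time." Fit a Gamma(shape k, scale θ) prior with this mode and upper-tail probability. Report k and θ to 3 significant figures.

k ≈ 4.7, θ ≈ 4.97

Gamma(k,θ) with k>1 has mode (k−1)θ, so θ = 18.4/(k−1).
Need P(X < 55.4) = 0.99 with θ tied to k this way. Start at k = 2, θ = 18.4: P(X<55.4) ≈ 0.802.
Too low — raise k to concentrate. Iterating converges to k ≈ 4.7.
Then θ = 18.4/(4.7−1) ≈ 4.97.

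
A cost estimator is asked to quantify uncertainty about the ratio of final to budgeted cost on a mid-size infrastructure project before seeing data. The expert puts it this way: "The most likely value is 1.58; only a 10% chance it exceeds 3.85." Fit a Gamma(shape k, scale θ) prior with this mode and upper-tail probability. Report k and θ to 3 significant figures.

k ≈ 3.42, θ ≈ 0.652

Gamma(k,θ) with k>1 has mode (k−1)θ, so θ = 1.58/(k−1).
Need P(X < 3.85) = 0.9 with θ tied to k this way. Start at k = 2, θ = 1.58: P(X<3.85) ≈ 0.699.
Too low — raise k to concentrate. Iterating converges to k ≈ 3.42.
Then θ = 1.58/(3.42−1) ≈ 0.652.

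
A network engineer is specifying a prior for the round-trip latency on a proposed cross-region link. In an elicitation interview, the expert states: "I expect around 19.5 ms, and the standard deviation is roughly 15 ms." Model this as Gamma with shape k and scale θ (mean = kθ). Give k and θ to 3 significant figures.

k ≈ 1.69, θ ≈ 11.5

For Gamma(k, scale θ): mean = kθ, variance = kθ², so CV = 1/√k.
CV = SD/mean = 15/19.5 = 0.7692, hence k = 1/CV² = 1.69.
Then θ = mean/k = 19.5/1.69 = 11.5.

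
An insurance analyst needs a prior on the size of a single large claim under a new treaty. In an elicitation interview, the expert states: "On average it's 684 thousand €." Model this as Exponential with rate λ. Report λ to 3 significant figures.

Exponential mean = 1/λ, so λ = 1/684.0 = 0.00146.

λ ≈ 0.00146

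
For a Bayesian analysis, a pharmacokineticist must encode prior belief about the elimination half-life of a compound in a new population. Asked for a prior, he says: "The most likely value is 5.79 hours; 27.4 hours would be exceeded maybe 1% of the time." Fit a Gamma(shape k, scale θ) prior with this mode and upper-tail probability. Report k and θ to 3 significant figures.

k ≈ 2.65, θ ≈ 3.51

Gamma(k,θ) with k>1 has mode (k−1)θ, so θ = 5.79/(k−1).
Need P(X < 27.4) = 0.99 with θ tied to k this way. Start at k = 2, θ = 5.79: P(X<27.4) ≈ 0.950.
Too low — raise k to concentrate. Iterating converges to k ≈ 2.65.
Then θ = 5.79/(2.65−1) ≈ 3.51.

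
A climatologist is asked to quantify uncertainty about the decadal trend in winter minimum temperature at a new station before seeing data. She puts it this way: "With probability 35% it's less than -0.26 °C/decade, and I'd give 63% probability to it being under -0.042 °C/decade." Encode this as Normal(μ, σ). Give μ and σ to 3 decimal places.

μ = -0.143, σ = 0.304

For Normal(μ,σ), the p-quantile is μ + z_p·σ. Here z_{0.35} = -0.3853, z_{0.63} = 0.3319.
So -0.26 = μ − 0.3853σ and -0.042 = μ + 0.3319σ.
Subtracting: σ = (-0.042 − -0.26)/(0.3319 − (-0.3853)) = 0.304.
Then μ = -0.26 − (-0.3853)·0.304 = -0.143.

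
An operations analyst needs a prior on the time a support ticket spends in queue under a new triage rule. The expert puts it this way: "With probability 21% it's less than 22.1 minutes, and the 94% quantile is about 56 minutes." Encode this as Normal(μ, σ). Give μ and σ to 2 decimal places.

μ = 33.68, σ = 14.36

The p-quantile of Normal(μ,σ) is μ + z_p·σ, with z_{0.21} = -0.8064 and z_{0.94} = 1.555.
Eliminate σ: μ = (z₂·x₁ − z₁·x₂)/(z₂ − z₁) = (1.555·22.1 − (-0.8064)·56)/2.361 = 33.68.
Then σ = (x₂ − x₁)/(z₂ − z₁) = (56 − 22.1)/2.361 = 14.36.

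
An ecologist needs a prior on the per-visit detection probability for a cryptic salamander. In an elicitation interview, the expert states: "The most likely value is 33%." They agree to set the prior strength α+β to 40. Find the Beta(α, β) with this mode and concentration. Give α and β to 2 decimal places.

α = 13.54, β = 26.46

For α,β > 1 the Beta mode is (α−1)/(α+β−2). With α+β = 40, the mode is (α−1)/38.
Set (α−1)/38 = 0.33 → α = 1 + 0.33·38 = 13.54.
β = 40 − α = 26.46.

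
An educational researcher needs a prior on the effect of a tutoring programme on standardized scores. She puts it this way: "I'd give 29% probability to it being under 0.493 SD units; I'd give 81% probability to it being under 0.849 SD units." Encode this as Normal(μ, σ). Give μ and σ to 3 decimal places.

μ = 0.631, σ = 0.249

The p-quantile of Normal(μ,σ) is μ + z_p·σ, with z_{0.29} = -0.5534 and z_{0.81} = 0.8779.
Eliminate σ: μ = (z₂·x₁ − z₁·x₂)/(z₂ − z₁) = (0.8779·0.493 − (-0.5534)·0.849)/1.431 = 0.631.
Then σ = (x₂ − x₁)/(z₂ − z₁) = (0.849 − 0.493)/1.431 = 0.249.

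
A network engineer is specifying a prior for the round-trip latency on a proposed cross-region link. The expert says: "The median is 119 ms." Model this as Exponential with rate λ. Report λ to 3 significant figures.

Exponential median = ln 2 / λ, so λ = ln 2 / 119.0 = 0.00582.

λ ≈ 0.00582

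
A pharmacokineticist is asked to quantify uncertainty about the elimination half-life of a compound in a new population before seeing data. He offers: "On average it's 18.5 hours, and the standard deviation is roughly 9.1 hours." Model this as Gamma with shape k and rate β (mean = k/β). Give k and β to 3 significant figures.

k ≈ 4.13, β ≈ 0.223

For Gamma(k, rate β): mean = k/β, variance = k/β², so CV = 1/√k.
CV = SD/mean = 9.1/18.5 = 0.4919, hence k = 1/CV² = 4.13.
Then β = k/mean = 4.13/18.5 = 0.223.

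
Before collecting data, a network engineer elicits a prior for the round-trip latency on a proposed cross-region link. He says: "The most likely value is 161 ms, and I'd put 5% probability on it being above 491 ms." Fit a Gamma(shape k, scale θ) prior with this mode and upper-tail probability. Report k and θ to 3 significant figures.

Gamma(k,θ) with k>1 has mode (k−1)θ, so θ = 161/(k−1).
Need P(X < 491) = 0.95 with θ tied to k this way. Start at k = 2, θ = 161: P(X<491) ≈ 0.808.
Too low — raise k to concentrate. Iterating converges to k ≈ 3.13.
Then θ = 161/(3.13−1) ≈ 75.7.

k ≈ 3.13, θ ≈ 75.7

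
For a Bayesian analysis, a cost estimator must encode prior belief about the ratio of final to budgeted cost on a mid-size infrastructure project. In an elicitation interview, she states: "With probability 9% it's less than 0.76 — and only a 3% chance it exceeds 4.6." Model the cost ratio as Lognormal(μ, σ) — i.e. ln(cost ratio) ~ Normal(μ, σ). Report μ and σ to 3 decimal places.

μ ≈ 0.475, σ ≈ 0.559

If T ~ Lognormal(μ,σ) then ln T ~ Normal(μ,σ), so the p-quantile of ln T is μ + z_p·σ.
ln(0.76) = -0.2744 and ln(4.6) = 1.526; z_{0.09} = -1.341, z_{0.97} = 1.881.
σ = (1.526 − -0.2744)/(1.881 − (-1.341)) = 0.559.
μ = -0.2744 − (-1.341)·0.559 = 0.475.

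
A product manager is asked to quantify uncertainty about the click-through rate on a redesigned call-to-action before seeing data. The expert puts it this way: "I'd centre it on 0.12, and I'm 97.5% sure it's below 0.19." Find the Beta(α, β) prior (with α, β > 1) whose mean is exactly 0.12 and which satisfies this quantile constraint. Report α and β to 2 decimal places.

α ≈ 12.04, β ≈ 88.27

With mean 0.12 fixed, write α = 0.12s, β = 0.88s where s = α+β.
Need P(θ < 0.19) = 0.975 under Beta(0.12s, 0.88s). Normal approximation: (q−m)/√(m(1−m)/s) ≈ z_{0.975} = 1.96, so s ≈ 0.12·0.88·(1.96)²/(0.19−0.12)² = 82.8.
At s = 82.8: P(θ<0.19) ≈ 0.964. Adjusting to match 0.975 gives s ≈ 100.31.
So α = 0.12·100.31 ≈ 12.04, β = 0.88·100.31 ≈ 88.27.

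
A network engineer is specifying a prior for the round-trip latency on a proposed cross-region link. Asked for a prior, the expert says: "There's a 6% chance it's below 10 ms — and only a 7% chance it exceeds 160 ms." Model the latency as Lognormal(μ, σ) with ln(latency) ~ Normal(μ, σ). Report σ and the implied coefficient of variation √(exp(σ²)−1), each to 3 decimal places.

σ ≈ 0.915, CV ≈ 1.144

If T ~ Lognormal(μ,σ) then ln T ~ Normal(μ,σ), so the p-quantile of ln T is μ + z_p·σ.
ln(10) = 2.303 and ln(160) = 5.075; z_{0.06} = -1.555, z_{0.93} = 1.476.
σ = (5.075 − 2.303)/(1.476 − (-1.555)) = 0.915.
μ = 2.303 − (-1.555)·0.915 = 3.725.
CV = √(exp(σ²)−1) = √(exp(0.8370)−1) = 1.144.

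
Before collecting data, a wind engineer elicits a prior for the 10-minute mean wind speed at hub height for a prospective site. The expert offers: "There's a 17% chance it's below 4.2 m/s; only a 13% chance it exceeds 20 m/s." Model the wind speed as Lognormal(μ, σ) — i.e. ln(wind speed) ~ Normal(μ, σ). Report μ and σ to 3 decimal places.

μ ≈ 2.151, σ ≈ 0.750

If T ~ Lognormal(μ,σ) then ln T ~ Normal(μ,σ), so the p-quantile of ln T is μ + z_p·σ.
ln(4.2) = 1.435 and ln(20) = 2.996; z_{0.17} = -0.9542, z_{0.87} = 1.126.
σ = (2.996 − 1.435)/(1.126 − (-0.9542)) = 0.750.
μ = 1.435 − (-0.9542)·0.750 = 2.151.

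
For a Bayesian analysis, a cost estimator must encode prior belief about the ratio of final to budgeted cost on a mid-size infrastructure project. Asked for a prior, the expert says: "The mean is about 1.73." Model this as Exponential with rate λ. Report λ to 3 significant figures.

λ ≈ 0.578

Exponential mean = 1/λ, so λ = 1/1.73 = 0.578.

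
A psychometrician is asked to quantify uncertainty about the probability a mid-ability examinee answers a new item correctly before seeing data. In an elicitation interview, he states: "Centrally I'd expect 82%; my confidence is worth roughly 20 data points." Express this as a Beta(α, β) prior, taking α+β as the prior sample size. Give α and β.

α = 16.4, β = 3.6

Under the effective-sample-size interpretation, Beta(α, β) has prior mean α/(α+β) and prior sample size α+β.
So α+β = 20 and α/(α+β) = 0.82, giving α = 0.82·20 = 16.4 and β = 20 − 16.4 = 3.6.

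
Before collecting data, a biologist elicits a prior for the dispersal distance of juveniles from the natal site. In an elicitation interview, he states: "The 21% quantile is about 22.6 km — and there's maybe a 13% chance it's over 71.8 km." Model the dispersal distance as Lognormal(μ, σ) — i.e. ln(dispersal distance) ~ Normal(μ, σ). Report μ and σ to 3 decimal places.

If T ~ Lognormal(μ,σ) then ln T ~ Normal(μ,σ), so the p-quantile of ln T is μ + z_p·σ.
ln(22.6) = 3.118 and ln(71.8) = 4.274; z_{0.21} = -0.8064, z_{0.87} = 1.126.
σ = (4.274 − 3.118)/(1.126 − (-0.8064)) = 0.598.
μ = 3.118 − (-0.8064)·0.598 = 3.600.

μ ≈ 3.600, σ ≈ 0.598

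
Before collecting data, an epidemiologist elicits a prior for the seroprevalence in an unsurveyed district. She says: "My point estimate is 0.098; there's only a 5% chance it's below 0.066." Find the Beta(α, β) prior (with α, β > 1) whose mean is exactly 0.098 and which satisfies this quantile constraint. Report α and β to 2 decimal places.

α ≈ 19.69, β ≈ 181.26

With mean 0.098 fixed, write α = 0.098s, β = 0.902s where s = α+β.
Need P(θ < 0.066) = 0.05 under Beta(0.098s, 0.902s). Normal approximation: (q−m)/√(m(1−m)/s) ≈ z_{0.05} = -1.64, so s ≈ 0.098·0.902·(-1.64)²/(0.066−0.098)² = 233.6.
At s = 233.6: P(θ<0.066) ≈ 0.037. Adjusting to match 0.05 gives s ≈ 200.95.
So α = 0.098·200.95 ≈ 19.69, β = 0.902·200.95 ≈ 181.26.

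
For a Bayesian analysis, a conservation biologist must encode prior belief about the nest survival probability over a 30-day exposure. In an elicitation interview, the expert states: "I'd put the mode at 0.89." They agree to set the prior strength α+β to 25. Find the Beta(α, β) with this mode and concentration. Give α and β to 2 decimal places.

α = 21.47, β = 3.53

For α,β > 1 the Beta mode is (α−1)/(α+β−2). With α+β = 25, the mode is (α−1)/23.
Set (α−1)/23 = 0.89 → α = 1 + 0.89·23 = 21.47.
β = 25 − α = 3.53.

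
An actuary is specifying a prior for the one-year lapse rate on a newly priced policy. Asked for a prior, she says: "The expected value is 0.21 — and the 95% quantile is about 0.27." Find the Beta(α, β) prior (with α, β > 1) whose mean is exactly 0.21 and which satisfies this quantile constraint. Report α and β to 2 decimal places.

α ≈ 28.19, β ≈ 106.05

With mean 0.21 fixed, write α = 0.21s, β = 0.79s where s = α+β.
Need P(θ < 0.27) = 0.95 under Beta(0.21s, 0.79s). Normal approximation: (q−m)/√(m(1−m)/s) ≈ z_{0.95} = 1.64, so s ≈ 0.21·0.79·(1.64)²/(0.27−0.21)² = 124.7.
At s = 124.7: P(θ<0.27) ≈ 0.944. Adjusting to match 0.95 gives s ≈ 134.24.
So α = 0.21·134.24 ≈ 28.19, β = 0.79·134.24 ≈ 106.05.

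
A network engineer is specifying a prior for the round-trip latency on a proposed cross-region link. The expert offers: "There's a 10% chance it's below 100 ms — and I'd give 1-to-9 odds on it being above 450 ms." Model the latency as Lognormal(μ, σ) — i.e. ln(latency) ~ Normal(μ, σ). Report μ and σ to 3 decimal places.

If T ~ Lognormal(μ,σ) then ln T ~ Normal(μ,σ), so the p-quantile of ln T is μ + z_p·σ.
ln(100) = 4.605 and ln(450) = 6.109; z_{0.1} = -1.282, z_{0.9} = 1.282.
σ = (6.109 − 4.605)/(1.282 − (-1.282)) = 0.587.
μ = 4.605 − (-1.282)·0.587 = 5.357.

μ ≈ 5.357, σ ≈ 0.587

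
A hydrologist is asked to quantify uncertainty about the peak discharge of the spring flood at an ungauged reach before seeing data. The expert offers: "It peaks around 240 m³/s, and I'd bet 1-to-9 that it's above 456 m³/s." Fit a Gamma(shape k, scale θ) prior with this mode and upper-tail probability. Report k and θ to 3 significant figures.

k ≈ 5.64, θ ≈ 51.7

Gamma(k,θ) with k>1 has mode (k−1)θ, so θ = 240/(k−1).
Need P(X < 456) = 0.9 with θ tied to k this way. Start at k = 2, θ = 240: P(X<456) ≈ 0.566.
Too low — raise k to concentrate. Iterating converges to k ≈ 5.64.
Then θ = 240/(5.64−1) ≈ 51.7.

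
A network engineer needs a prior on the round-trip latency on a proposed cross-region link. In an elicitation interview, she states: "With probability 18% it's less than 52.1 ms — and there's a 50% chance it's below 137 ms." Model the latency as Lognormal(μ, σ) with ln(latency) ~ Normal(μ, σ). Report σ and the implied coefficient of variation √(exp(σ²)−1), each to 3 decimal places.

σ ≈ 1.056, CV ≈ 1.432

If T ~ Lognormal(μ,σ) then ln T ~ Normal(μ,σ), so the p-quantile of ln T is μ + z_p·σ.
ln(52.1) = 3.953 and ln(137) = 4.92; z_{0.18} = -0.9154, z_{0.5} = 0.
σ = (4.92 − 3.953)/(0 − (-0.9154)) = 1.056.
μ = 3.953 − (-0.9154)·1.056 = 4.920.
CV = √(exp(σ²)−1) = √(exp(1.1156)−1) = 1.432.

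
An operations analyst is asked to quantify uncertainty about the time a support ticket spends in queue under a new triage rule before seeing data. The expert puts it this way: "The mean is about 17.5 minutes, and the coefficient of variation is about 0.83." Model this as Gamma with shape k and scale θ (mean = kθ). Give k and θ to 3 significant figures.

k ≈ 1.45, θ ≈ 12.1

For Gamma(k, scale θ): mean = kθ, variance = kθ², so CV = 1/√k.
CV = 0.83, hence k = 1/CV² = 1.45.
Then θ = mean/k = 17.5/1.45 = 12.1.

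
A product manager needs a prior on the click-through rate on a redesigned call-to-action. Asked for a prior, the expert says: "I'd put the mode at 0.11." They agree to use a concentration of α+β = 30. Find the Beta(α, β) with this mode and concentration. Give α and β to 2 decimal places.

For α,β > 1 the Beta mode is (α−1)/(α+β−2). With α+β = 30, the mode is (α−1)/28.
Set (α−1)/28 = 0.11 → α = 1 + 0.11·28 = 4.08.
β = 30 − α = 25.92.

α = 4.08, β = 25.92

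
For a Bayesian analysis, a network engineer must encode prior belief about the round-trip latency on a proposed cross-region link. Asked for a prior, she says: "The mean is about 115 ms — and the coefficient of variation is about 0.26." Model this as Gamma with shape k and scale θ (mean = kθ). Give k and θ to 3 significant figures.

For Gamma(k, scale θ): mean = kθ, variance = kθ², so CV = 1/√k.
CV = 0.26, hence k = 1/CV² = 14.8.
Then θ = mean/k = 115/14.8 = 7.77.

k ≈ 14.8, θ ≈ 7.77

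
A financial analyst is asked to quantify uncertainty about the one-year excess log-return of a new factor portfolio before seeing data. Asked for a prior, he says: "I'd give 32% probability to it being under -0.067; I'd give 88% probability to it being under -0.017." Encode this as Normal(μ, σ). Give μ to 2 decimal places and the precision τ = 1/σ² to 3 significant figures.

For Normal(μ,σ), the p-quantile is μ + z_p·σ. Here z_{0.32} = -0.4677, z_{0.88} = 1.175.
So -0.067 = μ − 0.4677σ and -0.017 = μ + 1.175σ.
Subtracting: σ = (-0.017 − -0.067)/(1.175 − (-0.4677)) = 0.03.
Then μ = -0.067 − (-0.4677)·0.03 = -0.05.
Precision τ = 1/σ² = 1/0.03044² = 1080.

μ = -0.05, τ = 1080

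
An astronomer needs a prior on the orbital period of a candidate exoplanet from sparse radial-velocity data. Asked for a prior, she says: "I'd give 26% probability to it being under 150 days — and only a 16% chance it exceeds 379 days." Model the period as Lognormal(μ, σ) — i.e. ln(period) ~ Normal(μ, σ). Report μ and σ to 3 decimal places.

μ ≈ 5.375, σ ≈ 0.566

If T ~ Lognormal(μ,σ) then ln T ~ Normal(μ,σ), so the p-quantile of ln T is μ + z_p·σ.
ln(150) = 5.011 and ln(379) = 5.938; z_{0.26} = -0.6433, z_{0.84} = 0.9945.
σ = (5.938 − 5.011)/(0.9945 − (-0.6433)) = 0.566.
μ = 5.011 − (-0.6433)·0.566 = 5.375.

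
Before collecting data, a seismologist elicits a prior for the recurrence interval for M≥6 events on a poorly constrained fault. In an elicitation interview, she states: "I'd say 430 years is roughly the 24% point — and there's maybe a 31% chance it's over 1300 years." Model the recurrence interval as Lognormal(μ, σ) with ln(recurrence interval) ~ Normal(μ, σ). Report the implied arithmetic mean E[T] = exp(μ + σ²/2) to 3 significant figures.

If T ~ Lognormal(μ,σ) then ln T ~ Normal(μ,σ), so the p-quantile of ln T is μ + z_p·σ.
ln(430) = 6.064 and ln(1300) = 7.17; z_{0.24} = -0.7063, z_{0.69} = 0.4959.
σ = (7.17 − 6.064)/(0.4959 − (-0.7063)) = 0.920.
μ = 6.064 − (-0.7063)·0.920 = 6.714.
E[T] = exp(μ + σ²/2) = exp(6.714 + 0.4235) = 1260 years.

E[T] ≈ 1260 years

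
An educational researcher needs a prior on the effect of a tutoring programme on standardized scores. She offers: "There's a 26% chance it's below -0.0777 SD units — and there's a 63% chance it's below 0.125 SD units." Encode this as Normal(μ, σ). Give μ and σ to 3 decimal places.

μ = 0.056, σ = 0.208

The p-quantile of Normal(μ,σ) is μ + z_p·σ, with z_{0.26} = -0.6433 and z_{0.63} = 0.3319.
Eliminate σ: μ = (z₂·x₁ − z₁·x₂)/(z₂ − z₁) = (0.3319·-0.0777 − (-0.6433)·0.125)/0.9752 = 0.056.
Then σ = (x₂ − x₁)/(z₂ − z₁) = (0.125 − -0.0777)/0.9752 = 0.208.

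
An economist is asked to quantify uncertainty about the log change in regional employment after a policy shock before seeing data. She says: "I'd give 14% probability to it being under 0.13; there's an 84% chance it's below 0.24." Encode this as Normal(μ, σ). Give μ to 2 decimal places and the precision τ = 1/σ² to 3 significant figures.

The p-quantile of Normal(μ,σ) is μ + z_p·σ, with z_{0.14} = -1.08 and z_{0.84} = 0.9945.
Eliminate σ: μ = (z₂·x₁ − z₁·x₂)/(z₂ − z₁) = (0.9945·0.13 − (-1.08)·0.24)/2.075 = 0.19.
Then σ = (x₂ − x₁)/(z₂ − z₁) = (0.24 − 0.13)/2.075 = 0.05.
Precision τ = 1/σ² = 1/0.05302² = 356.

μ = 0.19, τ = 356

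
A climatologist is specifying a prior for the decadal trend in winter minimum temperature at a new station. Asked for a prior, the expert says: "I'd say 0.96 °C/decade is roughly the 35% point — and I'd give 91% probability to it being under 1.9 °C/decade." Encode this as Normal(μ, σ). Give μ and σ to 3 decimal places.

For Normal(μ,σ), the p-quantile is μ + z_p·σ. Here z_{0.35} = -0.3853, z_{0.91} = 1.341.
So 0.96 = μ − 0.3853σ and 1.9 = μ + 1.341σ.
Subtracting: σ = (1.9 − 0.96)/(1.341 − (-0.3853)) = 0.545.
Then μ = 0.96 − (-0.3853)·0.545 = 1.170.

μ = 1.170, σ = 0.545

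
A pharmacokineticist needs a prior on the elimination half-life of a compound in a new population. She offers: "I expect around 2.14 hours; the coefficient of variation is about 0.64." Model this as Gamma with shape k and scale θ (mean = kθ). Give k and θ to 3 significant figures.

For Gamma(k, scale θ): mean = kθ, variance = kθ², so CV = 1/√k.
CV = 0.64, hence k = 1/CV² = 2.44.
Then θ = mean/k = 2.14/2.44 = 0.877.

k ≈ 2.44, θ ≈ 0.877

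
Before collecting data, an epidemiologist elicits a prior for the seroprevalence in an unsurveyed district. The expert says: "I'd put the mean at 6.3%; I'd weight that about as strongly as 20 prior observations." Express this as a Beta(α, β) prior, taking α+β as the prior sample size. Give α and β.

Under the effective-sample-size interpretation, Beta(α, β) has prior mean α/(α+β) and prior sample size α+β.
So α+β = 20 and α/(α+β) = 0.063, giving α = 0.063·20 = 1.26 and β = 20 − 1.26 = 18.74.

α = 1.26, β = 18.74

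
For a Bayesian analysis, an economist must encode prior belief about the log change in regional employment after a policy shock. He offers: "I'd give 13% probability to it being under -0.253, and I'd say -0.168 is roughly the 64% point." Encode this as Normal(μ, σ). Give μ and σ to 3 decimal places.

μ = -0.189, σ = 0.057

The p-quantile of Normal(μ,σ) is μ + z_p·σ, with z_{0.13} = -1.126 and z_{0.64} = 0.3585.
Eliminate σ: μ = (z₂·x₁ − z₁·x₂)/(z₂ − z₁) = (0.3585·-0.253 − (-1.126)·-0.168)/1.485 = -0.189.
Then σ = (x₂ − x₁)/(z₂ − z₁) = (-0.168 − -0.253)/1.485 = 0.057.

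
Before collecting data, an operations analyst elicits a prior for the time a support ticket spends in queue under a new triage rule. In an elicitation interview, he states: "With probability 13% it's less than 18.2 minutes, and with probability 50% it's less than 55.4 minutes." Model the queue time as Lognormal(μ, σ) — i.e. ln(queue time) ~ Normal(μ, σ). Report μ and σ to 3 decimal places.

If T ~ Lognormal(μ,σ) then ln T ~ Normal(μ,σ), so the p-quantile of ln T is μ + z_p·σ.
ln(18.2) = 2.901 and ln(55.4) = 4.015; z_{0.13} = -1.126, z_{0.5} = 0.
σ = (4.015 − 2.901)/(0 − (-1.126)) = 0.988.
μ = 2.901 − (-1.126)·0.988 = 4.015.

μ ≈ 4.015, σ ≈ 0.988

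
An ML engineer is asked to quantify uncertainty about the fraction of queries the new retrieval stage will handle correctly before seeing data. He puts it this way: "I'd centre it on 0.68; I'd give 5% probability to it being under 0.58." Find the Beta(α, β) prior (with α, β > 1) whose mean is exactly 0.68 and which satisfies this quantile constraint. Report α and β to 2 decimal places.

With mean 0.68 fixed, write α = 0.68s, β = 0.32s where s = α+β.
Need P(θ < 0.58) = 0.05 under Beta(0.68s, 0.32s). Normal approximation: (q−m)/√(m(1−m)/s) ≈ z_{0.05} = -1.64, so s ≈ 0.68·0.32·(-1.64)²/(0.58−0.68)² = 58.9.
At s = 58.9: P(θ<0.58) ≈ 0.054. Adjusting to match 0.05 gives s ≈ 61.99.
So α = 0.68·61.99 ≈ 42.15, β = 0.32·61.99 ≈ 19.84.

α ≈ 42.15, β ≈ 19.84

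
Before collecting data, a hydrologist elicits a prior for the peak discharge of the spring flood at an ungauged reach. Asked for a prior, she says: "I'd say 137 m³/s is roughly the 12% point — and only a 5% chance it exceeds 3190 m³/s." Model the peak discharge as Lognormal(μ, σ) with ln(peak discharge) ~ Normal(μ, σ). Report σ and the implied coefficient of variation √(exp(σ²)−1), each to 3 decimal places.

σ ≈ 1.116, CV ≈ 1.574

If T ~ Lognormal(μ,σ) then ln T ~ Normal(μ,σ), so the p-quantile of ln T is μ + z_p·σ.
ln(137) = 4.92 and ln(3190) = 8.068; z_{0.12} = -1.175, z_{0.95} = 1.645.
σ = (8.068 − 4.92)/(1.645 − (-1.175)) = 1.116.
μ = 4.92 − (-1.175)·1.116 = 6.232.
CV = √(exp(σ²)−1) = √(exp(1.2461)−1) = 1.574.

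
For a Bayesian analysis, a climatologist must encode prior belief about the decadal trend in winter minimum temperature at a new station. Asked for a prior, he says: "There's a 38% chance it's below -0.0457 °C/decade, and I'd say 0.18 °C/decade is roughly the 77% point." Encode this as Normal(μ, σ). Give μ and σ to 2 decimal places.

μ = 0.02, σ = 0.22

For Normal(μ,σ), the p-quantile is μ + z_p·σ. Here z_{0.38} = -0.3055, z_{0.77} = 0.7388.
So -0.0457 = μ − 0.3055σ and 0.18 = μ + 0.7388σ.
Subtracting: σ = (0.18 − -0.0457)/(0.7388 − (-0.3055)) = 0.22.
Then μ = -0.0457 − (-0.3055)·0.22 = 0.02.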